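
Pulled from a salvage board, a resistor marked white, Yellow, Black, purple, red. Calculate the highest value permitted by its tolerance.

White → 9 (first significant figure)
Yellow → 4 (second significant figure)
Black → 0 (third significant figure)
Violet → ×10^7 multiplier
Red → ±2% tolerance
940 × 10000000 = 9400000000 Ω
Highest = 9400000000 × (1 + 2/100) = 9588000000 Ω.

9588000000 Ω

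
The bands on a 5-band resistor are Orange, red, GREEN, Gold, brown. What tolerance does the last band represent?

The last band, brown, is the tolerance band.
Brown corresponds to ±1%.

±1%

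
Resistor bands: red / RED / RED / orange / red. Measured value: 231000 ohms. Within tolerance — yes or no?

no

Red → 2 (first significant figure)
Red → 2 (second significant figure)
Red → 2 (third significant figure)
Orange → ×10^3 multiplier
Red → ±2% tolerance
222 × 1000 = 222000 Ω
Allowed range: 217560 Ω to 226440 Ω.
231000 ohms lies outside that range.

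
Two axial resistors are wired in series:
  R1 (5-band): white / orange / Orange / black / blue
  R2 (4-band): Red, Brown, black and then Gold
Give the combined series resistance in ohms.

R1: white, orange, orange → 933; black ×1 → 933 Ω.
R2: red, brown → 21; black ×1 → 21 Ω.
Series: 933 + 21 = 954 Ω.

954 Ω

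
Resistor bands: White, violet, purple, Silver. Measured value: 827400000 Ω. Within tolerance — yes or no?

White → 9 (first significant figure)
Violet → 7 (second significant figure)
Violet → ×10^7 multiplier
Silver → ±10% tolerance
97 × 10000000 = 970000000 Ω
Allowed range: 873000000 Ω to 1067000000 Ω.
827400000 Ω lies outside that range.

no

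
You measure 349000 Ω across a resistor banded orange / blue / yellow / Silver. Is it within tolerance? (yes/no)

yes

Orange → 3 (first significant figure)
Blue → 6 (second significant figure)
Yellow → ×10^4 multiplier
Silver → ±10% tolerance
36 × 10000 = 360000 Ω
Allowed range: 324000 Ω to 396000 Ω.
349000 Ω lies inside that range.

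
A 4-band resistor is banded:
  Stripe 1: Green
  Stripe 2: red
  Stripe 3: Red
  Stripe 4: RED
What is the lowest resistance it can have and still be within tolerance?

5096 Ω

Green → 5 (first significant figure)
Red → 2 (second significant figure)
Red → ×10^2 multiplier
Red → ±2% tolerance
52 × 100 = 5200 Ω
Lowest = 5200 × (1 − 2/100) = 5096 Ω.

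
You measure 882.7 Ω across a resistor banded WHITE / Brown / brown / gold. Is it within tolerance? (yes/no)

yes

White → 9 (first significant figure)
Brown → 1 (second significant figure)
Brown → ×10 multiplier
Gold → ±5% tolerance
91 × 10 = 910 Ω
Allowed range: 864.5 Ω to 955.5 Ω.
882.7 Ω lies inside that range.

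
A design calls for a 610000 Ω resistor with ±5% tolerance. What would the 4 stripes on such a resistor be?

blue, brown, yellow, gold

610000 Ω = 61 × 10^4.
6 → blue
1 → brown
Multiplier 10^4 → yellow.
±5% tolerance → gold.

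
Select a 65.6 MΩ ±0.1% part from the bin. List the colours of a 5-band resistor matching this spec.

65600000 Ω = 656 × 10^5.
6 → blue
5 → green
6 → blue
Multiplier 10^5 → green.
±0.1% tolerance → violet.

blue, green, blue, green, violet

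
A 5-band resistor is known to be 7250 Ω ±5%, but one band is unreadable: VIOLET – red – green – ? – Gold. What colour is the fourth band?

brown

7250 Ω = 725 × 10^1.
The fourth band is the multiplier, 10^1, which is brown.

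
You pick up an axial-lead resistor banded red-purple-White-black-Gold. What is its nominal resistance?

Red → 2 (first significant figure)
Violet → 7 (second significant figure)
White → 9 (third significant figure)
Black → ×1 multiplier
279 × 1 = 279 Ω

279 Ω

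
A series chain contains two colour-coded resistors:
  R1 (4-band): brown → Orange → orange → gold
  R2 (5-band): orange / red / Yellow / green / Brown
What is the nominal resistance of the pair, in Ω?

R1: brown, orange → 13; orange ×10^3 → 13000 Ω.
R2: orange, red, yellow → 324; green ×10^5 → 32400000 Ω.
Series: 13000 + 32400000 = 32413000 Ω.

32413000 Ω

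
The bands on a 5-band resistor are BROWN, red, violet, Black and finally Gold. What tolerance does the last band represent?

The last band, gold, is the tolerance band.
Gold corresponds to ±5%.

±5%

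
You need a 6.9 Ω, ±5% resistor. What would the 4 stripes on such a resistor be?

blue, white, gold, gold

6.9 Ω = 69 × 10^-1.
6 → blue
9 → white
Multiplier 10^-1 → gold.
±5% tolerance → gold.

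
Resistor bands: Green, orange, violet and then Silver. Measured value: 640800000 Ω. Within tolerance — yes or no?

no

Green → 5 (first significant figure)
Orange → 3 (second significant figure)
Violet → ×10^7 multiplier
Silver → ±10% tolerance
53 × 10000000 = 530000000 Ω
Allowed range: 477000000 Ω to 583000000 Ω.
640800000 Ω lies outside that range.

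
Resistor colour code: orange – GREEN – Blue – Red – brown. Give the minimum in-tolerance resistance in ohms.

Orange → 3 (first significant figure)
Green → 5 (second significant figure)
Blue → 6 (third significant figure)
Red → ×10^2 multiplier
Brown → ±1% tolerance
356 × 100 = 35600 Ω
Minimum = 35600 × (1 − 1/100) = 35244 Ω.

35244 Ω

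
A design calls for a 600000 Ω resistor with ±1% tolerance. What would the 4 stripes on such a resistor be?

blue, black, yellow, brown

600000 Ω = 60 × 10^4.
6 → blue
0 → black
Multiplier 10^4 → yellow.
±1% tolerance → brown.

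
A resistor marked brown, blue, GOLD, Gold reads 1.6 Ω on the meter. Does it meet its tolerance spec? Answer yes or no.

Brown → 1 (first significant figure)
Blue → 6 (second significant figure)
Gold → ×0.1 multiplier
Gold → ±5% tolerance
16 × 0.1 = 1.6 Ω
Allowed range: 1.52 Ω to 1.68 Ω.
1.6 Ω lies inside that range.

yes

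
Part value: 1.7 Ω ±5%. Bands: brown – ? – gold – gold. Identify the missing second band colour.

violet

1.7 Ω = 17 × 10^-1.
The second band gives digit 7 of the significand, and 7 is violet.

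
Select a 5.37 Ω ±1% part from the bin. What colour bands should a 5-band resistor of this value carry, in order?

5.37 Ω = 537 × 10^-2.
5 → green
3 → orange
7 → violet
Multiplier 10^-2 → silver.
±1% tolerance → brown.

green, orange, violet, silver, brown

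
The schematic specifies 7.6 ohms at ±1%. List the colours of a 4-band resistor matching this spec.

violet, blue, gold, brown

7.6 Ω = 76 × 10^-1.
7 → violet
6 → blue
Multiplier 10^-1 → gold.
±1% tolerance → brown.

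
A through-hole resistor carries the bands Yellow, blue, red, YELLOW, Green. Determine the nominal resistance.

Yellow → 4 (first significant figure)
Blue → 6 (second significant figure)
Red → 2 (third significant figure)
Yellow → ×10^4 multiplier
462 × 10000 = 4620000 Ω

4620000 Ω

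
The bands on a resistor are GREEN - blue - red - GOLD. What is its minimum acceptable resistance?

Green → 5 (first significant figure)
Blue → 6 (second significant figure)
Red → ×10^2 multiplier
Gold → ±5% tolerance
56 × 100 = 5600 Ω
Minimum = 5600 × (1 − 5/100) = 5320 Ω.

5320 Ω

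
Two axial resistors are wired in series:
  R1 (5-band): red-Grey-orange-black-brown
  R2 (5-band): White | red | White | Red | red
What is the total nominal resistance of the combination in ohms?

93183 Ω

R1: red, grey, orange → 283; black ×1 → 283 Ω.
R2: white, red, white → 929; red ×10^2 → 92900 Ω.
Series: 283 + 92900 = 93183 Ω.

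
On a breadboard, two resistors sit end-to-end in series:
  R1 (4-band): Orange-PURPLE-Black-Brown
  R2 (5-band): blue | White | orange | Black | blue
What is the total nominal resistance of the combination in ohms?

R1: orange, violet → 37; black ×1 → 37 Ω.
R2: blue, white, orange → 693; black ×1 → 693 Ω.
Series: 37 + 693 = 730 Ω.

730 Ω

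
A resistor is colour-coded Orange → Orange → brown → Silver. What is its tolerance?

The last band, silver, is the tolerance band.
Silver corresponds to ±10%.

±10%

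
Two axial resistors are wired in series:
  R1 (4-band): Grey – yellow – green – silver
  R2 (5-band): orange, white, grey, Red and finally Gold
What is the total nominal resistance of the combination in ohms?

R1: grey, yellow → 84; green ×10^5 → 8400000 Ω.
R2: orange, white, grey → 398; red ×10^2 → 39800 Ω.
Series: 8400000 + 39800 = 8439800 Ω.

8439800 Ω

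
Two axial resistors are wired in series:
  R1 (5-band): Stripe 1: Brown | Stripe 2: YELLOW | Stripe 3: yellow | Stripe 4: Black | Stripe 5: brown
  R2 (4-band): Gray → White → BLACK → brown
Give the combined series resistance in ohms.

233 Ω

R1: brown, yellow, yellow → 144; black ×1 → 144 Ω.
R2: grey, white → 89; black ×1 → 89 Ω.
Series: 144 + 89 = 233 Ω.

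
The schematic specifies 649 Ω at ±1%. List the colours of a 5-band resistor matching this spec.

649 Ω = 649 × 10^0.
6 → blue
4 → yellow
9 → white
Multiplier 10^0 → black.
±1% tolerance → brown.

blue, yellow, white, black, brown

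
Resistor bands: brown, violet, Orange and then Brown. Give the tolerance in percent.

±1%

The last band, brown, is the tolerance band.
Brown corresponds to ±1%.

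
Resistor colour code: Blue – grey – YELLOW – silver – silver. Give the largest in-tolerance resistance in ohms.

7.524 Ω

Blue → 6 (first significant figure)
Grey → 8 (second significant figure)
Yellow → 4 (third significant figure)
Silver → ×0.01 multiplier
Silver → ±10% tolerance
684 × 0.01 = 6.84 Ω
Largest = 6.84 × (1 + 10/100) = 7.524 Ω.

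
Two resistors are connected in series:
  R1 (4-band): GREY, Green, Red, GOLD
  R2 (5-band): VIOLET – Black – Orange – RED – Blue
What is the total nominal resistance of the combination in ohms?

78800 Ω

R1: grey, green → 85; red ×10^2 → 8500 Ω.
R2: violet, black, orange → 703; red ×10^2 → 70300 Ω.
Series: 8500 + 70300 = 78800 Ω.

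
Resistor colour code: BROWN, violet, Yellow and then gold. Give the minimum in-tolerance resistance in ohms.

161500 Ω

Brown → 1 (first significant figure)
Violet → 7 (second significant figure)
Yellow → ×10^4 multiplier
Gold → ±5% tolerance
17 × 10000 = 170000 Ω
Minimum = 170000 × (1 − 5/100) = 161500 Ω.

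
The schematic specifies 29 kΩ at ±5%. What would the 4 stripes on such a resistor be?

29000 Ω = 29 × 10^3.
2 → red
9 → white
Multiplier 10^3 → orange.
±5% tolerance → gold.

red, white, orange, gold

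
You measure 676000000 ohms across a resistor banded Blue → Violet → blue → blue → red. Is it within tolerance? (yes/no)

yes

Blue → 6 (first significant figure)
Violet → 7 (second significant figure)
Blue → 6 (third significant figure)
Blue → ×10^6 multiplier
Red → ±2% tolerance
676 × 1000000 = 676000000 Ω
Allowed range: 662480000 Ω to 689520000 Ω.
676000000 ohms lies inside that range.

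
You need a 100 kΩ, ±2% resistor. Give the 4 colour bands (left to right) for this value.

brown, black, yellow, red

100000 Ω = 10 × 10^4.
1 → brown
0 → black
Multiplier 10^4 → yellow.
±2% tolerance → red.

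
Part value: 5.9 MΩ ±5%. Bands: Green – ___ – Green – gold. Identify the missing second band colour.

5900000 Ω = 59 × 10^5.
The second band gives digit 9 of the significand, and 9 is white.

white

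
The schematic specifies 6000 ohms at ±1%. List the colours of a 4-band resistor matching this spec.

blue, black, red, brown

6000 Ω = 60 × 10^2.
6 → blue
0 → black
Multiplier 10^2 → red.
±1% tolerance → brown.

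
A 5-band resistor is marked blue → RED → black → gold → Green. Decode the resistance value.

62 Ω

Blue → 6 (first significant figure)
Red → 2 (second significant figure)
Black → 0 (third significant figure)
Gold → ×0.1 multiplier
620 × 0.1 = 62 Ω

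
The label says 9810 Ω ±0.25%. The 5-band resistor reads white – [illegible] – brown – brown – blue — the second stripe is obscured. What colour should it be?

grey

9810 Ω = 981 × 10^1.
The second band gives digit 8 of the significand, and 8 is grey.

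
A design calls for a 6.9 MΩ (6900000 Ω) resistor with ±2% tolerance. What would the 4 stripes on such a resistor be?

6900000 Ω = 69 × 10^5.
6 → blue
9 → white
Multiplier 10^5 → green.
±2% tolerance → red.

blue, white, green, red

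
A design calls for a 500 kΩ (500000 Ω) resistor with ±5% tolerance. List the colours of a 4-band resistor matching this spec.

green, black, yellow, gold

500000 Ω = 50 × 10^4.
5 → green
0 → black
Multiplier 10^4 → yellow.
±5% tolerance → gold.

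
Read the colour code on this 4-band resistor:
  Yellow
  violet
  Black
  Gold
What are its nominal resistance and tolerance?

47 Ω ±5%

Yellow → 4 (first significant figure)
Violet → 7 (second significant figure)
Black → ×1 multiplier
Gold → ±5% tolerance
47 × 1 = 47 Ω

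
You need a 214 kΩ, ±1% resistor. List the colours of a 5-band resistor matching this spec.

red, brown, yellow, orange, brown

214000 Ω = 214 × 10^3.
2 → red
1 → brown
4 → yellow
Multiplier 10^3 → orange.
±1% tolerance → brown.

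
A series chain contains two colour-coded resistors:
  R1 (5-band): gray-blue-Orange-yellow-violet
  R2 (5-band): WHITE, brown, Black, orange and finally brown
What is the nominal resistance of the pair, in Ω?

9540000 Ω

R1: grey, blue, orange → 863; yellow ×10^4 → 8630000 Ω.
R2: white, brown, black → 910; orange ×10^3 → 910000 Ω.
Series: 8630000 + 910000 = 9540000 Ω.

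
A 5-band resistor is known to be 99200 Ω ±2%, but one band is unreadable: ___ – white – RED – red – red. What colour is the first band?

99200 Ω = 992 × 10^2.
The first band gives digit 9 of the significand, and 9 is white.

white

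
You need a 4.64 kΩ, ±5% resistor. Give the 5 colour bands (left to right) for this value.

4640 Ω = 464 × 10^1.
4 → yellow
6 → blue
4 → yellow
Multiplier 10^1 → brown.
±5% tolerance → gold.

yellow, blue, yellow, brown, gold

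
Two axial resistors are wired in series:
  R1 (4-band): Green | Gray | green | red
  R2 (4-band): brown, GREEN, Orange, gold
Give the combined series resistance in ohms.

5815000 Ω

R1: green, grey → 58; green ×10^5 → 5800000 Ω.
R2: brown, green → 15; orange ×10^3 → 15000 Ω.
Series: 5800000 + 15000 = 5815000 Ω.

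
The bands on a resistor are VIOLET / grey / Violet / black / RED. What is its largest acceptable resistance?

Violet → 7 (first significant figure)
Grey → 8 (second significant figure)
Violet → 7 (third significant figure)
Black → ×1 multiplier
Red → ±2% tolerance
787 × 1 = 787 Ω
Largest = 787 × (1 + 2/100) = 802.74 Ω.

802.74 Ω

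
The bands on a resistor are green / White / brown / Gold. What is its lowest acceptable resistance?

Green → 5 (first significant figure)
White → 9 (second significant figure)
Brown → ×10 multiplier
Gold → ±5% tolerance
59 × 10 = 590 Ω
Lowest = 590 × (1 − 5/100) = 560.5 Ω.

560.5 Ω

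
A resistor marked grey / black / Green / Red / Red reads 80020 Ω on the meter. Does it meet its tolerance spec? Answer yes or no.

Grey → 8 (first significant figure)
Black → 0 (second significant figure)
Green → 5 (third significant figure)
Red → ×10^2 multiplier
Red → ±2% tolerance
805 × 100 = 80500 Ω
Allowed range: 78890 Ω to 82110 Ω.
80020 Ω lies inside that range.

yes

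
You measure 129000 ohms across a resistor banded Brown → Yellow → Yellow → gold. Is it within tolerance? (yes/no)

Brown → 1 (first significant figure)
Yellow → 4 (second significant figure)
Yellow → ×10^4 multiplier
Gold → ±5% tolerance
14 × 10000 = 140000 Ω
Allowed range: 133000 Ω to 147000 Ω.
129000 ohms lies outside that range.

no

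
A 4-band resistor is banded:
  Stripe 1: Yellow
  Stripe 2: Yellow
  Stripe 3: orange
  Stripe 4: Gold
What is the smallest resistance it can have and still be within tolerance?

Yellow → 4 (first significant figure)
Yellow → 4 (second significant figure)
Orange → ×10^3 multiplier
Gold → ±5% tolerance
44 × 1000 = 44000 Ω
Smallest = 44000 × (1 − 5/100) = 41800 Ω.

41800 Ω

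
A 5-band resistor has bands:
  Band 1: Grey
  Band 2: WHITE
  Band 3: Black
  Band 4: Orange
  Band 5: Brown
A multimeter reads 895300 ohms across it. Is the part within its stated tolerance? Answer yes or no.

yes

Grey → 8 (first significant figure)
White → 9 (second significant figure)
Black → 0 (third significant figure)
Orange → ×10^3 multiplier
Brown → ±1% tolerance
890 × 1000 = 890000 Ω
Allowed range: 881100 Ω to 898900 Ω.
895300 ohms lies inside that range.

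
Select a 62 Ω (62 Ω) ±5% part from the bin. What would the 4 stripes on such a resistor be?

blue, red, black, gold

62 Ω = 62 × 10^0.
6 → blue
2 → red
Multiplier 10^0 → black.
±5% tolerance → gold.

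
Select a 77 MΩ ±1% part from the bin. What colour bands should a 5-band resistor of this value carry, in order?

77000000 Ω = 770 × 10^5.
7 → violet
7 → violet
0 → black
Multiplier 10^5 → green.
±1% tolerance → brown.

violet, violet, black, green, brown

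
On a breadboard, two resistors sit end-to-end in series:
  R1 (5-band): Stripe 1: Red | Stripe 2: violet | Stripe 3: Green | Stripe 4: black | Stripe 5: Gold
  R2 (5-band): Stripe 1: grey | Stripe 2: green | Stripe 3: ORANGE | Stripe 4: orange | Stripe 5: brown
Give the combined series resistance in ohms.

853275 Ω

R1: red, violet, green → 275; black ×1 → 275 Ω.
R2: grey, green, orange → 853; orange ×10^3 → 853000 Ω.
Series: 275 + 853000 = 853275 Ω.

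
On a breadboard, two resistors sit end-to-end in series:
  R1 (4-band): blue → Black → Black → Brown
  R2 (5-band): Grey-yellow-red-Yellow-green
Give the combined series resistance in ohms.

8420060 Ω

R1: blue, black → 60; black ×1 → 60 Ω.
R2: grey, yellow, red → 842; yellow ×10^4 → 8420000 Ω.
Series: 60 + 8420000 = 8420060 Ω.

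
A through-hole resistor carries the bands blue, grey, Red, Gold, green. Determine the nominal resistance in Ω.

68.2 Ω

Blue → 6 (first significant figure)
Grey → 8 (second significant figure)
Red → 2 (third significant figure)
Gold → ×0.1 multiplier
682 × 0.1 = 68.2 Ω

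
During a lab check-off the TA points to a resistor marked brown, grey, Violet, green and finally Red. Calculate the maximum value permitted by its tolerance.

Brown → 1 (first significant figure)
Grey → 8 (second significant figure)
Violet → 7 (third significant figure)
Green → ×10^5 multiplier
Red → ±2% tolerance
187 × 100000 = 18700000 Ω
Maximum = 18700000 × (1 + 2/100) = 19074000 Ω.

19074000 Ω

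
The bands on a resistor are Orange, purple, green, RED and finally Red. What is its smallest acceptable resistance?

36750 Ω

Orange → 3 (first significant figure)
Violet → 7 (second significant figure)
Green → 5 (third significant figure)
Red → ×10^2 multiplier
Red → ±2% tolerance
375 × 100 = 37500 Ω
Smallest = 37500 × (1 − 2/100) = 36750 Ω.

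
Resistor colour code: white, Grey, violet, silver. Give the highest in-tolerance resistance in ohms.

White → 9 (first significant figure)
Grey → 8 (second significant figure)
Violet → ×10^7 multiplier
Silver → ±10% tolerance
98 × 10000000 = 980000000 Ω
Highest = 980000000 × (1 + 10/100) = 1078000000 Ω.

1078000000 Ω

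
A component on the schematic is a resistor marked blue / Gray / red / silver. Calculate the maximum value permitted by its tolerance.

7480 Ω

Blue → 6 (first significant figure)
Grey → 8 (second significant figure)
Red → ×10^2 multiplier
Silver → ±10% tolerance
68 × 100 = 6800 Ω
Maximum = 6800 × (1 + 10/100) = 7480 Ω.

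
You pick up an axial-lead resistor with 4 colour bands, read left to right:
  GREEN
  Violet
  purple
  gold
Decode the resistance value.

570000000 Ω

Green → 5 (first significant figure)
Violet → 7 (second significant figure)
Violet → ×10^7 multiplier
57 × 10000000 = 570000000 Ω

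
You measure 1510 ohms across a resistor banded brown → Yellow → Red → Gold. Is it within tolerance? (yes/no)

Brown → 1 (first significant figure)
Yellow → 4 (second significant figure)
Red → ×10^2 multiplier
Gold → ±5% tolerance
14 × 100 = 1400 Ω
Allowed range: 1330 Ω to 1470 Ω.
1510 ohms lies outside that range.

no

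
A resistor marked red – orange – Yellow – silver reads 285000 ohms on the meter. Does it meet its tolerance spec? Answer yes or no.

Red → 2 (first significant figure)
Orange → 3 (second significant figure)
Yellow → ×10^4 multiplier
Silver → ±10% tolerance
23 × 10000 = 230000 Ω
Allowed range: 207000 Ω to 253000 Ω.
285000 ohms lies outside that range.

no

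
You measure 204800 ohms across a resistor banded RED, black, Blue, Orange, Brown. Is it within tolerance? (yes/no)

yes

Red → 2 (first significant figure)
Black → 0 (second significant figure)
Blue → 6 (third significant figure)
Orange → ×10^3 multiplier
Brown → ±1% tolerance
206 × 1000 = 206000 Ω
Allowed range: 203940 Ω to 208060 Ω.
204800 ohms lies inside that range.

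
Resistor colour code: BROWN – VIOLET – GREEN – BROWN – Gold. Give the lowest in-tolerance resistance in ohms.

1662.5 Ω

Brown → 1 (first significant figure)
Violet → 7 (second significant figure)
Green → 5 (third significant figure)
Brown → ×10 multiplier
Gold → ±5% tolerance
175 × 10 = 1750 Ω
Lowest = 1750 × (1 − 5/100) = 1662.5 Ω.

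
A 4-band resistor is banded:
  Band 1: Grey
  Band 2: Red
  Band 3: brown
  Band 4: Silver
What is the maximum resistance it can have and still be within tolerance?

902 Ω

Grey → 8 (first significant figure)
Red → 2 (second significant figure)
Brown → ×10 multiplier
Silver → ±10% tolerance
82 × 10 = 820 Ω
Maximum = 820 × (1 + 10/100) = 902 Ω.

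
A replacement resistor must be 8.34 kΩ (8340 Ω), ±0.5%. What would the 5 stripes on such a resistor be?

8340 Ω = 834 × 10^1.
8 → grey
3 → orange
4 → yellow
Multiplier 10^1 → brown.
±0.5% tolerance → green.

grey, orange, yellow, brown, green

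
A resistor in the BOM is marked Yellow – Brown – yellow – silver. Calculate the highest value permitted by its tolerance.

Yellow → 4 (first significant figure)
Brown → 1 (second significant figure)
Yellow → ×10^4 multiplier
Silver → ±10% tolerance
41 × 10000 = 410000 Ω
Highest = 410000 × (1 + 10/100) = 451000 Ω.

451000 Ω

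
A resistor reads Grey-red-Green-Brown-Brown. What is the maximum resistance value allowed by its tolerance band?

Grey → 8 (first significant figure)
Red → 2 (second significant figure)
Green → 5 (third significant figure)
Brown → ×10 multiplier
Brown → ±1% tolerance
825 × 10 = 8250 Ω
Maximum = 8250 × (1 + 1/100) = 8332.5 Ω.

8332.5 Ω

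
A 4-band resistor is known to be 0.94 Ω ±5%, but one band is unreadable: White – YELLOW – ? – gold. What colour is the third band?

0.94 Ω = 94 × 10^-2.
The third band is the multiplier, 10^-2, which is silver.

silver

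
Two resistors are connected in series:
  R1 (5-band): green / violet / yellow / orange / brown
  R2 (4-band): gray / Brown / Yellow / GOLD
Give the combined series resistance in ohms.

R1: green, violet, yellow → 574; orange ×10^3 → 574000 Ω.
R2: grey, brown → 81; yellow ×10^4 → 810000 Ω.
Series: 574000 + 810000 = 1384000 Ω.

1384000 Ω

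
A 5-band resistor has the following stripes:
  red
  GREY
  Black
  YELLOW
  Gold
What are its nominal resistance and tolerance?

2800000 Ω ±5%

Red → 2 (first significant figure)
Grey → 8 (second significant figure)
Black → 0 (third significant figure)
Yellow → ×10^4 multiplier
Gold → ±5% tolerance
280 × 10000 = 2800000 Ω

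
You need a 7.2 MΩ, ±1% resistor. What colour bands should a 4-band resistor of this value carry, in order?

violet, red, green, brown

7200000 Ω = 72 × 10^5.
7 → violet
2 → red
Multiplier 10^5 → green.
±1% tolerance → brown.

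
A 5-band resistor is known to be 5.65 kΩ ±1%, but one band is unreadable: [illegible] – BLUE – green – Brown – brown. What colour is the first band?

5650 Ω = 565 × 10^1.
The first band gives digit 5 of the significand, and 5 is green.

green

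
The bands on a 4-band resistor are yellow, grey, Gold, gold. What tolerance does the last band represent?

The last band, gold, is the tolerance band.
Gold corresponds to ±5%.

±5%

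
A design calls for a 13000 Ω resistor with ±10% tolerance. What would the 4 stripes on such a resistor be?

13000 Ω = 13 × 10^3.
1 → brown
3 → orange
Multiplier 10^3 → orange.
±10% tolerance → silver.

brown, orange, orange, silver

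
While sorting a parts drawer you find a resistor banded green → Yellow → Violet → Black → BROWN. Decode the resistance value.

Green → 5 (first significant figure)
Yellow → 4 (second significant figure)
Violet → 7 (third significant figure)
Black → ×1 multiplier
547 × 1 = 547 Ω

547 Ω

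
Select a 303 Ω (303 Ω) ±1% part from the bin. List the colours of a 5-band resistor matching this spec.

303 Ω = 303 × 10^0.
3 → orange
0 → black
3 → orange
Multiplier 10^0 → black.
±1% tolerance → brown.

orange, black, orange, black, brown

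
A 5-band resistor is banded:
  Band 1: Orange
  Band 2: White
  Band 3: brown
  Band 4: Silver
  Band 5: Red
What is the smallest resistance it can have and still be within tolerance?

3.8318 Ω

Orange → 3 (first significant figure)
White → 9 (second significant figure)
Brown → 1 (third significant figure)
Silver → ×0.01 multiplier
Red → ±2% tolerance
391 × 0.01 = 3.91 Ω
Smallest = 3.91 × (1 − 2/100) = 3.8318 Ω.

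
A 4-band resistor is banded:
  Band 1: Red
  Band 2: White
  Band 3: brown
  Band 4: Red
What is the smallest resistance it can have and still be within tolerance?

Red → 2 (first significant figure)
White → 9 (second significant figure)
Brown → ×10 multiplier
Red → ±2% tolerance
29 × 10 = 290 Ω
Smallest = 290 × (1 − 2/100) = 284.2 Ω.

284.2 Ω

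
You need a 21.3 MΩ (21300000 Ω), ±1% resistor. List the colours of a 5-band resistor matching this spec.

21300000 Ω = 213 × 10^5.
2 → red
1 → brown
3 → orange
Multiplier 10^5 → green.
±1% tolerance → brown.

red, brown, orange, green, brown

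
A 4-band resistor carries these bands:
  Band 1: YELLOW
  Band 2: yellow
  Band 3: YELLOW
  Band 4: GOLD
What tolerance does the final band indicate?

±5%

The last band, gold, is the tolerance band.
Gold corresponds to ±5%.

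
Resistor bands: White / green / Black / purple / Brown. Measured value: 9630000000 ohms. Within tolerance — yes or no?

no

White → 9 (first significant figure)
Green → 5 (second significant figure)
Black → 0 (third significant figure)
Violet → ×10^7 multiplier
Brown → ±1% tolerance
950 × 10000000 = 9500000000 Ω
Allowed range: 9405000000 Ω to 9595000000 Ω.
9630000000 ohms lies outside that range.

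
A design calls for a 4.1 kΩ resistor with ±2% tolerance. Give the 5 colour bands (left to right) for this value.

4100 Ω = 410 × 10^1.
4 → yellow
1 → brown
0 → black
Multiplier 10^1 → brown.
±2% tolerance → red.

yellow, brown, black, brown, red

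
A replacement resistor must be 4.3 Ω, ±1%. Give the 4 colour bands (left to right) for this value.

yellow, orange, gold, brown

4.3 Ω = 43 × 10^-1.
4 → yellow
3 → orange
Multiplier 10^-1 → gold.
±1% tolerance → brown.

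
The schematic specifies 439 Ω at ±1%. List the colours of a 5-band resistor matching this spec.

439 Ω = 439 × 10^0.
4 → yellow
3 → orange
9 → white
Multiplier 10^0 → black.
±1% tolerance → brown.

yellow, orange, white, black, brown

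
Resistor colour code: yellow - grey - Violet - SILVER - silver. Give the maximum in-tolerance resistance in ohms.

5.357 Ω

Yellow → 4 (first significant figure)
Grey → 8 (second significant figure)
Violet → 7 (third significant figure)
Silver → ×0.01 multiplier
Silver → ±10% tolerance
487 × 0.01 = 4.87 Ω
Maximum = 4.87 × (1 + 10/100) = 5.357 Ω.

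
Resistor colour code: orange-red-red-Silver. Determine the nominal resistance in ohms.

Orange → 3 (first significant figure)
Red → 2 (second significant figure)
Red → ×10^2 multiplier
32 × 100 = 3200 Ω

3200 Ω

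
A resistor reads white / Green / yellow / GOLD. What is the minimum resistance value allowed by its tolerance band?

902500 Ω

White → 9 (first significant figure)
Green → 5 (second significant figure)
Yellow → ×10^4 multiplier
Gold → ±5% tolerance
95 × 10000 = 950000 Ω
Minimum = 950000 × (1 − 5/100) = 902500 Ω.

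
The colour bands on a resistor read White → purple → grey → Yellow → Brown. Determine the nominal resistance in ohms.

9780000 Ω

White → 9 (first significant figure)
Violet → 7 (second significant figure)
Grey → 8 (third significant figure)
Yellow → ×10^4 multiplier
978 × 10000 = 9780000 Ω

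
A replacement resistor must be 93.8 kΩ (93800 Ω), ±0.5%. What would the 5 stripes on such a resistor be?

white, orange, grey, red, green

93800 Ω = 938 × 10^2.
9 → white
3 → orange
8 → grey
Multiplier 10^2 → red.
±0.5% tolerance → green.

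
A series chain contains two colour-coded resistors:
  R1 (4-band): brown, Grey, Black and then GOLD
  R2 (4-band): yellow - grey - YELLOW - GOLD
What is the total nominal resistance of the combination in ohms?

480018 Ω

R1: brown, grey → 18; black ×1 → 18 Ω.
R2: yellow, grey → 48; yellow ×10^4 → 480000 Ω.
Series: 18 + 480000 = 480018 Ω.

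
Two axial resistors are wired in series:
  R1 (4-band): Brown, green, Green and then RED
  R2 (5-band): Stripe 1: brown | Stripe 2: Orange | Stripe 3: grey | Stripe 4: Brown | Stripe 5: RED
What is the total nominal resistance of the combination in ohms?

R1: brown, green → 15; green ×10^5 → 1500000 Ω.
R2: brown, orange, grey → 138; brown ×10 → 1380 Ω.
Series: 1500000 + 1380 = 1501380 Ω.

1501380 Ω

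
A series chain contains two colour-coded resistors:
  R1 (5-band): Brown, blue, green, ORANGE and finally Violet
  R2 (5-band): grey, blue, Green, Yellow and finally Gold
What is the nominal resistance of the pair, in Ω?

8815000 Ω

R1: brown, blue, green → 165; orange ×10^3 → 165000 Ω.
R2: grey, blue, green → 865; yellow ×10^4 → 8650000 Ω.
Series: 165000 + 8650000 = 8815000 Ω.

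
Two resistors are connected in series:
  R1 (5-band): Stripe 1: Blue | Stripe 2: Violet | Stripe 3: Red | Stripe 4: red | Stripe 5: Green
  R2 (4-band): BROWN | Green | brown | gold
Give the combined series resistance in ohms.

R1: blue, violet, red → 672; red ×10^2 → 67200 Ω.
R2: brown, green → 15; brown ×10 → 150 Ω.
Series: 67200 + 150 = 67350 Ω.

67350 Ω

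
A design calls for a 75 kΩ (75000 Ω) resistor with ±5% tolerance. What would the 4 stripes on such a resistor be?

violet, green, orange, gold

75000 Ω = 75 × 10^3.
7 → violet
5 → green
Multiplier 10^3 → orange.
±5% tolerance → gold.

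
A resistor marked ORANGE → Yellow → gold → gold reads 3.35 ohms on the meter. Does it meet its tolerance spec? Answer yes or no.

Orange → 3 (first significant figure)
Yellow → 4 (second significant figure)
Gold → ×0.1 multiplier
Gold → ±5% tolerance
34 × 0.1 = 3.4 Ω
Allowed range: 3.23 Ω to 3.57 Ω.
3.35 ohms lies inside that range.

yes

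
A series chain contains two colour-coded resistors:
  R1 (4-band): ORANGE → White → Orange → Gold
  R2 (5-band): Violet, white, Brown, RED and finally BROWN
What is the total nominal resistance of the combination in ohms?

118100 Ω

R1: orange, white → 39; orange ×10^3 → 39000 Ω.
R2: violet, white, brown → 791; red ×10^2 → 79100 Ω.
Series: 39000 + 79100 = 118100 Ω.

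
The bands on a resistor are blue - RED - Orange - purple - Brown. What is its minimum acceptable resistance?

Blue → 6 (first significant figure)
Red → 2 (second significant figure)
Orange → 3 (third significant figure)
Violet → ×10^7 multiplier
Brown → ±1% tolerance
623 × 10000000 = 6230000000 Ω
Minimum = 6230000000 × (1 − 1/100) = 6167700000 Ω.

6167700000 Ω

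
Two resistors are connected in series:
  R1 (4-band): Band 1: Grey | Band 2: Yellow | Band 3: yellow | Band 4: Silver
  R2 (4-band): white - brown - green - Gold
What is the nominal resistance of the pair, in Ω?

9940000 Ω

R1: grey, yellow → 84; yellow ×10^4 → 840000 Ω.
R2: white, brown → 91; green ×10^5 → 9100000 Ω.
Series: 840000 + 9100000 = 9940000 Ω.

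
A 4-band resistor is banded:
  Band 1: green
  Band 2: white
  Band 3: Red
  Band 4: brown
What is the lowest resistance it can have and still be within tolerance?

Green → 5 (first significant figure)
White → 9 (second significant figure)
Red → ×10^2 multiplier
Brown → ±1% tolerance
59 × 100 = 5900 Ω
Lowest = 5900 × (1 − 1/100) = 5841 Ω.

5841 Ω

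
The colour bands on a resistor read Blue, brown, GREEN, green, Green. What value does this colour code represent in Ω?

61500000 Ω

Blue → 6 (first significant figure)
Brown → 1 (second significant figure)
Green → 5 (third significant figure)
Green → ×10^5 multiplier
615 × 100000 = 61500000 Ω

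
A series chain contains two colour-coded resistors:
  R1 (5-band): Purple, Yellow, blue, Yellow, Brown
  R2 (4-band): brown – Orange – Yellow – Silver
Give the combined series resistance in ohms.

R1: violet, yellow, blue → 746; yellow ×10^4 → 7460000 Ω.
R2: brown, orange → 13; yellow ×10^4 → 130000 Ω.
Series: 7460000 + 130000 = 7590000 Ω.

7590000 Ω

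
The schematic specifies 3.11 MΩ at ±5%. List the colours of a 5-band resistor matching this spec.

orange, brown, brown, yellow, gold

3110000 Ω = 311 × 10^4.
3 → orange
1 → brown
1 → brown
Multiplier 10^4 → yellow.
±5% tolerance → gold.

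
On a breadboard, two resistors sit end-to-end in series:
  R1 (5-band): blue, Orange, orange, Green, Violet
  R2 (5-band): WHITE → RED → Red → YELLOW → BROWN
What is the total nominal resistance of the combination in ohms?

R1: blue, orange, orange → 633; green ×10^5 → 63300000 Ω.
R2: white, red, red → 922; yellow ×10^4 → 9220000 Ω.
Series: 63300000 + 9220000 = 72520000 Ω.

72520000 Ω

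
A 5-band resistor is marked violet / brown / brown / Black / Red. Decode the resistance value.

711 Ω

Violet → 7 (first significant figure)
Brown → 1 (second significant figure)
Brown → 1 (third significant figure)
Black → ×1 multiplier
711 × 1 = 711 Ω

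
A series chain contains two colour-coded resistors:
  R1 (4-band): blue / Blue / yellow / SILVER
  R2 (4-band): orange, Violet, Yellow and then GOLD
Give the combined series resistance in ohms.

1030000 Ω

R1: blue, blue → 66; yellow ×10^4 → 660000 Ω.
R2: orange, violet → 37; yellow ×10^4 → 370000 Ω.
Series: 660000 + 370000 = 1030000 Ω.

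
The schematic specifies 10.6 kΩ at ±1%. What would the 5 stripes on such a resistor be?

brown, black, blue, red, brown

10600 Ω = 106 × 10^2.
1 → brown
0 → black
6 → blue
Multiplier 10^2 → red.
±1% tolerance → brown.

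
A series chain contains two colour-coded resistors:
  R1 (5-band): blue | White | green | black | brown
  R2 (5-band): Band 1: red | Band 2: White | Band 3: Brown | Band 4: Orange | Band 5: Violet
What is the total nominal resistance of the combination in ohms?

R1: blue, white, green → 695; black ×1 → 695 Ω.
R2: red, white, brown → 291; orange ×10^3 → 291000 Ω.
Series: 695 + 291000 = 291695 Ω.

291695 Ω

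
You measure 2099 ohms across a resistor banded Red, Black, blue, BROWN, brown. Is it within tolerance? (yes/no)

no

Red → 2 (first significant figure)
Black → 0 (second significant figure)
Blue → 6 (third significant figure)
Brown → ×10 multiplier
Brown → ±1% tolerance
206 × 10 = 2060 Ω
Allowed range: 2039.4 Ω to 2080.6 Ω.
2099 ohms lies outside that range.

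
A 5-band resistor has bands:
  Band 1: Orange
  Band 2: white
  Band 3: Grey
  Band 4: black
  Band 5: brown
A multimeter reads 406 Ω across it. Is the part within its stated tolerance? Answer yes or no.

no

Orange → 3 (first significant figure)
White → 9 (second significant figure)
Grey → 8 (third significant figure)
Black → ×1 multiplier
Brown → ±1% tolerance
398 × 1 = 398 Ω
Allowed range: 394.02 Ω to 401.98 Ω.
406 Ω lies outside that range.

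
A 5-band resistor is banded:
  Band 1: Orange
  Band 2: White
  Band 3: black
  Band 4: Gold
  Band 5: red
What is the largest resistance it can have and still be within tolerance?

Orange → 3 (first significant figure)
White → 9 (second significant figure)
Black → 0 (third significant figure)
Gold → ×0.1 multiplier
Red → ±2% tolerance
390 × 0.1 = 39 Ω
Largest = 39 × (1 + 2/100) = 39.78 Ω.

39.78 Ω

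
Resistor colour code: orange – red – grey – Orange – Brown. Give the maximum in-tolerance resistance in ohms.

Orange → 3 (first significant figure)
Red → 2 (second significant figure)
Grey → 8 (third significant figure)
Orange → ×10^3 multiplier
Brown → ±1% tolerance
328 × 1000 = 328000 Ω
Maximum = 328000 × (1 + 1/100) = 331280 Ω.

331280 Ω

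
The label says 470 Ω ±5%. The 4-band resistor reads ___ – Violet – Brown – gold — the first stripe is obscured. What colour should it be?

470 Ω = 47 × 10^1.
The first band gives digit 4 of the significand, and 4 is yellow.

yellow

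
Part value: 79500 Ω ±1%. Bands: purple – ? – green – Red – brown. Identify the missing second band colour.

white

79500 Ω = 795 × 10^2.
The second band gives digit 9 of the significand, and 9 is white.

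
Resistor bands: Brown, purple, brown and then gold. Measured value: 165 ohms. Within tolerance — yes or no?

yes

Brown → 1 (first significant figure)
Violet → 7 (second significant figure)
Brown → ×10 multiplier
Gold → ±5% tolerance
17 × 10 = 170 Ω
Allowed range: 161.5 Ω to 178.5 Ω.
165 ohms lies inside that range.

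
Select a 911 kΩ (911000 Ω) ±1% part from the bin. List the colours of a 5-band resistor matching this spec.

white, brown, brown, orange, brown

911000 Ω = 911 × 10^3.
9 → white
1 → brown
1 → brown
Multiplier 10^3 → orange.
±1% tolerance → brown.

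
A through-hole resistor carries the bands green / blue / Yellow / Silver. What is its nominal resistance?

560000 Ω

Green → 5 (first significant figure)
Blue → 6 (second significant figure)
Yellow → ×10^4 multiplier
56 × 10000 = 560000 Ω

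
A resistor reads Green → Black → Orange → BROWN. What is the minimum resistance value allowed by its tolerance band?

49500 Ω

Green → 5 (first significant figure)
Black → 0 (second significant figure)
Orange → ×10^3 multiplier
Brown → ±1% tolerance
50 × 1000 = 50000 Ω
Minimum = 50000 × (1 − 1/100) = 49500 Ω.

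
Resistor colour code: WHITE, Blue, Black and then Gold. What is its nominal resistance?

White → 9 (first significant figure)
Blue → 6 (second significant figure)
Black → ×1 multiplier
96 × 1 = 96 Ω

96 Ω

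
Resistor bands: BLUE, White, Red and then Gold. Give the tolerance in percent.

±5%

The last band, gold, is the tolerance band.
Gold corresponds to ±5%.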